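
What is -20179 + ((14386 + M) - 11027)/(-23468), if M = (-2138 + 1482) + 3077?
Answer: -118391638/5867 ≈ -20179.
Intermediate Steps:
M = 2421 (M = -656 + 3077 = 2421)
-20179 + ((14386 + M) - 11027)/(-23468) = -20179 + ((14386 + 2421) - 11027)/(-23468) = -20179 + (16807 - 11027)*(-1/23468) = -20179 + 5780*(-1/23468) = -20179 - 1445/5867 = -118391638/5867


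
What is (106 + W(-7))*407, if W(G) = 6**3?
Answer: 131054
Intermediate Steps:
W(G) = 216
(106 + W(-7))*407 = (106 + 216)*407 = 322*407 = 131054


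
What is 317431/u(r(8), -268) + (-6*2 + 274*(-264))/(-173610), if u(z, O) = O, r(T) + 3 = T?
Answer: -9181634441/7754580 ≈ -1184.0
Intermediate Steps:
r(T) = -3 + T
317431/u(r(8), -268) + (-6*2 + 274*(-264))/(-173610) = 317431/(-268) + (-6*2 + 274*(-264))/(-173610) = 317431*(-1/268) + (-12 - 72336)*(-1/173610) = -317431/268 - 72348*(-1/173610) = -317431/268 + 12058/28935 = -9181634441/7754580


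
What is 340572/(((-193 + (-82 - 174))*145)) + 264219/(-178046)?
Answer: -77839460307/11591684830 ≈ -6.7151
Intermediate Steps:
340572/(((-193 + (-82 - 174))*145)) + 264219/(-178046) = 340572/(((-193 - 256)*145)) + 264219*(-1/178046) = 340572/((-449*145)) - 264219/178046 = 340572/(-65105) - 264219/178046 = 340572*(-1/65105) - 264219/178046 = -340572/65105 - 264219/178046 = -77839460307/11591684830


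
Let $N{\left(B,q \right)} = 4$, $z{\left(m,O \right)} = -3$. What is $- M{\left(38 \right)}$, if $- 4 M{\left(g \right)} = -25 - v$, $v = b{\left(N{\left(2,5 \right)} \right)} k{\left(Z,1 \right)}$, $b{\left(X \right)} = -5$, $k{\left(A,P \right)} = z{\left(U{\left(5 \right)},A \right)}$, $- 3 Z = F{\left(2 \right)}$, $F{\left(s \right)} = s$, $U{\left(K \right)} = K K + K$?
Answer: $-10$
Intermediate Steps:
$U{\left(K \right)} = K + K^{2}$ ($U{\left(K \right)} = K^{2} + K = K + K^{2}$)
$Z = - \frac{2}{3}$ ($Z = \left(- \frac{1}{3}\right) 2 = - \frac{2}{3} \approx -0.66667$)
$k{\left(A,P \right)} = -3$
$v = 15$ ($v = \left(-5\right) \left(-3\right) = 15$)
$M{\left(g \right)} = 10$ ($M{\left(g \right)} = - \frac{-25 - 15}{4} = \left(- \frac{1}{4}\right) \left(-40\right) = 10$)
$- M{\left(38 \right)} = \left(-1\right) 10 = -10$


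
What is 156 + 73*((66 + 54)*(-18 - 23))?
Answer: -359004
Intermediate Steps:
156 + 73*((66 + 54)*(-18 - 23)) = 156 + 73*(120*(-41)) = 156 + 73*(-4920) = 156 - 359160 = -359004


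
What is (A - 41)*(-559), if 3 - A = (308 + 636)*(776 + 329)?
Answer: 583125322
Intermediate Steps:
A = -1043117 (A = 3 - (308 + 636)*(776 + 329) = 3 - 944*1105 = 3 - 1*1043120 = 3 - 1043120 = -1043117)
(A - 41)*(-559) = (-1043117 - 41)*(-559) = -1043158*(-559) = 583125322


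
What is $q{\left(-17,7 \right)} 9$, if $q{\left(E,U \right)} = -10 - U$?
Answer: $-153$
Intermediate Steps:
$q{\left(-17,7 \right)} 9 = \left(-10 - 7\right) 9 = \left(-17\right) 9 = -153$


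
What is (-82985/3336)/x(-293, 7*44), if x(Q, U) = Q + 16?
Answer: 82985/924072 ≈ 0.089804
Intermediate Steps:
x(Q, U) = 16 + Q
(-82985/3336)/x(-293, 7*44) = (-82985/3336)/(16 - 293) = -82985*1/3336/(-277) = -82985/3336*(-1/277) = 82985/924072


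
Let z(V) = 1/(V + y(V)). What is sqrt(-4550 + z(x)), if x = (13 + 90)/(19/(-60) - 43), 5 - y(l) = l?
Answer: I*sqrt(113745)/5 ≈ 67.452*I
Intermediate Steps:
y(l) = 5 - l
x = -6180/2599 (x = 103/(19*(-1/60) - 43) = 103/(-19/60 - 43) = 103/(-2599/60) = 103*(-60/2599) = -6180/2599 ≈ -2.3778)
z(V) = 1/5 (z(V) = 1/(V + (5 - V)) = 1/5)
sqrt(-4550 + z(x)) = sqrt(-4550 + 1/5) = sqrt(-22749/5) = I*sqrt(113745)/5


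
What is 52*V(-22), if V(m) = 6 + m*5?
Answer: -5408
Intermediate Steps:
V(m) = 6 + 5*m
52*V(-22) = 52*(6 + 5*(-22)) = 52*(6 - 110) = 52*(-104) = -5408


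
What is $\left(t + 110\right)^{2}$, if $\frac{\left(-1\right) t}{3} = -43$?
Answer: $57121$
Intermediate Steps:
$t = 129$ ($t = \left(-3\right) \left(-43\right) = 129$)
$\left(t + 110\right)^{2} = \left(129 + 110\right)^{2} = 239^{2} = 57121$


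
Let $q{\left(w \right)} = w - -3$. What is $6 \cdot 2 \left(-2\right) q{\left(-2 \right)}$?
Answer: $-24$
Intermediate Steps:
$q{\left(w \right)} = 3 + w$ ($q{\left(w \right)} = w + 3 = 3 + w$)
$6 \cdot 2 \left(-2\right) q{\left(-2 \right)} = 6 \cdot 2 \left(-2\right) \left(3 - 2\right) = 12 \left(-2\right) 1 = \left(-24\right) 1 = -24$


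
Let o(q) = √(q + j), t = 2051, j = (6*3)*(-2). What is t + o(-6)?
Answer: 2051 + I*√42 ≈ 2051.0 + 6.4807*I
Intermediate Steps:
j = -36 (j = 18*(-2) = -36)
o(q) = √(-36 + q) (o(q) = √(q - 36) = √(-36 + q))
t + o(-6) = 2051 + √(-36 - 6) = 2051 + √(-42) = 2051 + I*√42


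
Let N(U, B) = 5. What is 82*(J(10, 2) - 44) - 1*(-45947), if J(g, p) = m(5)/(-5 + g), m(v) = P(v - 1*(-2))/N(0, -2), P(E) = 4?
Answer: 1058803/25 ≈ 42352.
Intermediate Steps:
m(v) = ⅘ (m(v) = 4/5 = 4*(⅕) = ⅘)
J(g, p) = 4/(5*(-5 + g)) (J(g, p) = (⅘)/(-5 + g) = 4/(5*(-5 + g)))
82*(J(10, 2) - 44) - 1*(-45947) = 82*(4/(5*(-5 + 10)) - 44) - 1*(-45947) = 82*((⅘)/5 - 44) + 45947 = 82*((⅘)*(⅕) - 44) + 45947 = 82*(4/25 - 44) + 45947 = 82*(-1096/25) + 45947 = -89872/25 + 45947 = 1058803/25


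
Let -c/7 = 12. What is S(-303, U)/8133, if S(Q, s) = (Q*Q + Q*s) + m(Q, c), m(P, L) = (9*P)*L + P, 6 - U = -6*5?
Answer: 103222/2711 ≈ 38.075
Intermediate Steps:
U = 36 (U = 6 - (-6)*5 = 6 - 1*(-30) = 6 + 30 = 36)
c = -84 (c = -7*12 = -84)
m(P, L) = P + 9*L*P (m(P, L) = 9*L*P + P = P + 9*L*P)
S(Q, s) = Q**2 - 755*Q + Q*s (S(Q, s) = (Q*Q + Q*s) + Q*(1 + 9*(-84)) = (Q**2 + Q*s) + Q*(1 - 756) = (Q**2 + Q*s) + Q*(-755) = (Q**2 + Q*s) - 755*Q = Q**2 - 755*Q + Q*s)
S(-303, U)/8133 = -303*(-755 - 303 + 36)/8133 = -303*(-1022)*(1/8133) = 309666*(1/8133) = 103222/2711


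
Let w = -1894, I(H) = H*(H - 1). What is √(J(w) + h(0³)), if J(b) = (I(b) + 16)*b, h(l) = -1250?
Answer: I*√6797843774 ≈ 82449.0*I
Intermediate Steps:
I(H) = H*(-1 + H)
J(b) = b*(16 + b*(-1 + b)) (J(b) = (b*(-1 + b) + 16)*b = (16 + b*(-1 + b))*b = b*(16 + b*(-1 + b)))
√(J(w) + h(0³)) = √(-1894*(16 - 1894*(-1 - 1894)) - 1250) = √(-1894*(16 - 1894*(-1895)) - 1250) = √(-1894*(16 + 3589130) - 1250) = √(-1894*3589146 - 1250) = √(-6797842524 - 1250) = √(-6797843774) = I*√6797843774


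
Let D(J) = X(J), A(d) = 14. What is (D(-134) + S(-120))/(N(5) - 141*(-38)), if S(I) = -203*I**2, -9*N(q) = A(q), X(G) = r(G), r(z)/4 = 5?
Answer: -6577155/12052 ≈ -545.73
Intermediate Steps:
r(z) = 20 (r(z) = 4*5 = 20)
X(G) = 20
N(q) = -14/9 (N(q) = -1/9*14 = -14/9)
D(J) = 20
(D(-134) + S(-120))/(N(5) - 141*(-38)) = (20 - 203*(-120)**2)/(-14/9 - 141*(-38)) = (20 - 203*14400)/(-14/9 + 5358) = (20 - 2923200)/(48208/9) = -2923180*9/48208 = -6577155/12052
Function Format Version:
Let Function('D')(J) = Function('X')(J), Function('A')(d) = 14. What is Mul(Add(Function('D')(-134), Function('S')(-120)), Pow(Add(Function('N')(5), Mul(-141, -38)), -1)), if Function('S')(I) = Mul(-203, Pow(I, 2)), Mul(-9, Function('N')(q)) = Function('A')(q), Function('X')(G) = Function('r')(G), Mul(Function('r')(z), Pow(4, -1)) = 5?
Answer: Rational(-6577155, 12052) ≈ -545.73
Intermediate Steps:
Function('r')(z) = 20 (Function('r')(z) = Mul(4, 5) = 20)
Function('X')(G) = 20
Function('N')(q) = Rational(-14, 9) (Function('N')(q) = Mul(Rational(-1, 9), 14) = Rational(-14, 9))
Function('D')(J) = 20
Mul(Add(Function('D')(-134), Function('S')(-120)), Pow(Add(Function('N')(5), Mul(-141, -38)), -1)) = Mul(Add(20, Mul(-203, Pow(-120, 2))), Pow(Add(Rational(-14, 9), Mul(-141, -38)), -1)) = Mul(Add(20, Mul(-203, 14400)), Pow(Add(Rational(-14, 9), 5358), -1)) = Mul(Add(20, -2923200), Pow(Rational(48208, 9), -1)) = Mul(-2923180, Rational(9, 48208)) = Rational(-6577155, 12052)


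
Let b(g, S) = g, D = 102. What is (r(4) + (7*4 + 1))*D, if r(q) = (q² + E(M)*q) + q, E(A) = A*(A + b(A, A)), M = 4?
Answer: 18054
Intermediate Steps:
E(A) = 2*A² (E(A) = A*(A + A) = A*(2*A) = 2*A²)
r(q) = q² + 33*q (r(q) = (q² + (2*4²)*q) + q = (q² + (2*16)*q) + q = (q² + 32*q) + q = q² + 33*q)
(r(4) + (7*4 + 1))*D = (4*(33 + 4) + (7*4 + 1))*102 = (4*37 + (28 + 1))*102 = (148 + 29)*102 = 177*102 = 18054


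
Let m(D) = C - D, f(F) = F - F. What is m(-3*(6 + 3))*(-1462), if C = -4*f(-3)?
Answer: -39474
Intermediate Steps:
f(F) = 0
C = 0 (C = -4*0 = 0)
m(D) = -D (m(D) = 0 - D = -D)
m(-3*(6 + 3))*(-1462) = -(-3)*(6 + 3)*(-1462) = -(-3)*9*(-1462) = -1*(-27)*(-1462) = 27*(-1462) = -39474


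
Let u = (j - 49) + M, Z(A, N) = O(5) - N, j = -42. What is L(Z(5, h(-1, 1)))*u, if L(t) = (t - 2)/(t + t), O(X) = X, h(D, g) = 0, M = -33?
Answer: -186/5 ≈ -37.200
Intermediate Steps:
Z(A, N) = 5 - N
u = -124 (u = (-42 - 49) - 33 = -91 - 33 = -124)
L(t) = (-2 + t)/(2*t) (L(t) = (-2 + t)/((2*t)) = (-2 + t)*(1/(2*t)) = (-2 + t)/(2*t))
L(Z(5, h(-1, 1)))*u = ((-2 + (5 - 1*0))/(2*(5 - 1*0)))*(-124) = ((-2 + (5 + 0))/(2*(5 + 0)))*(-124) = ((½)*(-2 + 5)/5)*(-124) = ((½)*(⅕)*3)*(-124) = (3/10)*(-124) = -186/5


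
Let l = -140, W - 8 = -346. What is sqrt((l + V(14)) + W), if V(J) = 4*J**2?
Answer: 3*sqrt(34) ≈ 17.493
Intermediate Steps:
W = -338 (W = 8 - 346 = -338)
sqrt((l + V(14)) + W) = sqrt((-140 + 4*14**2) - 338) = sqrt((-140 + 4*196) - 338) = sqrt((-140 + 784) - 338) = sqrt(644 - 338) = sqrt(306) = 3*sqrt(34)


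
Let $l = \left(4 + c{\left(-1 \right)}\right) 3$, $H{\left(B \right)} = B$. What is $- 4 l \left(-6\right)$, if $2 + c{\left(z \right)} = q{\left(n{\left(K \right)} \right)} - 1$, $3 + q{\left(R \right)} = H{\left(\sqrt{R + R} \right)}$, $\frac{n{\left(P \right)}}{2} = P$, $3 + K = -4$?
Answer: $-144 + 144 i \sqrt{7} \approx -144.0 + 380.99 i$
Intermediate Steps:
$K = -7$ ($K = -3 - 4 = -7$)
$n{\left(P \right)} = 2 P$
$q{\left(R \right)} = -3 + \sqrt{2} \sqrt{R}$ ($q{\left(R \right)} = -3 + \sqrt{R + R} = -3 + \sqrt{2 R} = -3 + \sqrt{2} \sqrt{R}$)
$c{\left(z \right)} = -6 + 2 i \sqrt{7}$ ($c{\left(z \right)} = -2 - \left(4 - \sqrt{2} \sqrt{2 \left(-7\right)}\right) = -2 - \left(4 - \sqrt{2} \sqrt{-14}\right) = -2 - \left(4 - \sqrt{2} i \sqrt{14}\right) = -2 - \left(4 - 2 i \sqrt{7}\right) = -6 + 2 i \sqrt{7}$)
$l = -6 + 6 i \sqrt{7}$ ($l = \left(4 - \left(6 - 2 i \sqrt{7}\right)\right) 3 = \left(-2 + 2 i \sqrt{7}\right) 3 = -6 + 6 i \sqrt{7} \approx -6.0 + 15.875 i$)
$- 4 l \left(-6\right) = - 4 \left(-6 + 6 i \sqrt{7}\right) \left(-6\right) = \left(24 - 24 i \sqrt{7}\right) \left(-6\right) = -144 + 144 i \sqrt{7}$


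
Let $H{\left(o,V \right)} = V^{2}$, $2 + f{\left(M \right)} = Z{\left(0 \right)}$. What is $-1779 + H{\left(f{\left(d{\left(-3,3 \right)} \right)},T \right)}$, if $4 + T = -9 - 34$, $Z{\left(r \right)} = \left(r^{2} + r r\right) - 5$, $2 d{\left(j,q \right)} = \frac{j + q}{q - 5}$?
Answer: $430$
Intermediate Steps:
$d{\left(j,q \right)} = \frac{j + q}{2 \left(-5 + q\right)}$ ($d{\left(j,q \right)} = \frac{\left(j + q\right) \frac{1}{q - 5}}{2} = \frac{\left(j + q\right) \frac{1}{-5 + q}}{2} = \frac{\frac{1}{-5 + q} \left(j + q\right)}{2} = \frac{j + q}{2 \left(-5 + q\right)}$)
$Z{\left(r \right)} = -5 + 2 r^{2}$ ($Z{\left(r \right)} = \left(r^{2} + r^{2}\right) - 5 = 2 r^{2} - 5 = -5 + 2 r^{2}$)
$f{\left(M \right)} = -7$ ($f{\left(M \right)} = -2 - \left(5 - 2 \cdot 0^{2}\right) = -2 + \left(-5 + 2 \cdot 0\right) = -2 + \left(-5 + 0\right) = -2 - 5 = -7$)
$T = -47$ ($T = -4 - 43 = -47$)
$-1779 + H{\left(f{\left(d{\left(-3,3 \right)} \right)},T \right)} = -1779 + \left(-47\right)^{2} = -1779 + 2209 = 430$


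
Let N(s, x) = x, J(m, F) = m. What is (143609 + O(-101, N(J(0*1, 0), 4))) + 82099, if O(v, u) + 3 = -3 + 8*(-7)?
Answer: 225646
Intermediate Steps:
O(v, u) = -62 (O(v, u) = -3 + (-3 + 8*(-7)) = -3 + (-3 - 56) = -3 - 59 = -62)
(143609 + O(-101, N(J(0*1, 0), 4))) + 82099 = (143609 - 62) + 82099 = 143547 + 82099 = 225646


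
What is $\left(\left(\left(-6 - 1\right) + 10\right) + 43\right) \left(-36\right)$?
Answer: $-1656$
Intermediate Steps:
$\left(\left(\left(-6 - 1\right) + 10\right) + 43\right) \left(-36\right) = \left(\left(-7 + 10\right) + 43\right) \left(-36\right) = \left(3 + 43\right) \left(-36\right) = 46 \left(-36\right) = -1656$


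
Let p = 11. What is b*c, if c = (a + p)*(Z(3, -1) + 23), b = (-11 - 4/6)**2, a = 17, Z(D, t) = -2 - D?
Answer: 68600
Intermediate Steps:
b = 1225/9 (b = (-11 - 4*1/6)**2 = (-11 - 2/3)**2 = (-35/3)**2 = 1225/9 ≈ 136.11)
c = 504 (c = (17 + 11)*((-2 - 1*3) + 23) = 28*((-2 - 3) + 23) = 28*(-5 + 23) = 28*18 = 504)
b*c = (1225/9)*504 = 68600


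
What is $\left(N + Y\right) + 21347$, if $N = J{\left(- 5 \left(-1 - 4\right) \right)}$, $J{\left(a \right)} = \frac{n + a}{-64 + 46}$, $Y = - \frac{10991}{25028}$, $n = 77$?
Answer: $\frac{1602359699}{75084} \approx 21341.0$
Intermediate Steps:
$Y = - \frac{10991}{25028}$ ($Y = \left(-10991\right) \frac{1}{25028} = - \frac{10991}{25028} \approx -0.43915$)
$J{\left(a \right)} = - \frac{77}{18} - \frac{a}{18}$ ($J{\left(a \right)} = \frac{77 + a}{-64 + 46} = \frac{77 + a}{-18} = \left(77 + a\right) \left(- \frac{1}{18}\right) = - \frac{77}{18} - \frac{a}{18}$)
$N = - \frac{17}{3}$ ($N = - \frac{77}{18} - \frac{\left(-5\right) \left(-1 - 4\right)}{18} = - \frac{77}{18} - \frac{\left(-5\right) \left(-5\right)}{18} = - \frac{77}{18} - \frac{25}{18} = - \frac{17}{3} \approx -5.6667$)
$\left(N + Y\right) + 21347 = \left(- \frac{17}{3} - \frac{10991}{25028}\right) + 21347 = - \frac{458449}{75084} + 21347 = \frac{1602359699}{75084}$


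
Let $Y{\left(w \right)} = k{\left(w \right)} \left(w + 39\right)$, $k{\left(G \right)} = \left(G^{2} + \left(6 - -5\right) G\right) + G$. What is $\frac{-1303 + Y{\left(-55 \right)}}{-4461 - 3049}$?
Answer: $\frac{39143}{7510} \approx 5.2121$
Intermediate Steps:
$k{\left(G \right)} = G^{2} + 12 G$ ($k{\left(G \right)} = \left(G^{2} + \left(6 + 5\right) G\right) + G = \left(G^{2} + 11 G\right) + G = G^{2} + 12 G$)
$Y{\left(w \right)} = w \left(12 + w\right) \left(39 + w\right)$ ($Y{\left(w \right)} = w \left(12 + w\right) \left(w + 39\right) = w \left(12 + w\right) \left(39 + w\right)$)
$\frac{-1303 + Y{\left(-55 \right)}}{-4461 - 3049} = \frac{-1303 - 55 \left(12 - 55\right) \left(39 - 55\right)}{-4461 - 3049} = \frac{-1303 - \left(-2365\right) \left(-16\right)}{-7510} = \left(-1303 - 37840\right) \left(- \frac{1}{7510}\right) = \left(-39143\right) \left(- \frac{1}{7510}\right) = \frac{39143}{7510}$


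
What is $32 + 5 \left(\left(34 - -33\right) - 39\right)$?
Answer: $172$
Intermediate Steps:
$32 + 5 \left(\left(34 - -33\right) - 39\right) = 32 + 5 \left(\left(34 + 33\right) - 39\right) = 32 + 5 \left(67 - 39\right) = 32 + 5 \cdot 28 = 32 + 140 = 172$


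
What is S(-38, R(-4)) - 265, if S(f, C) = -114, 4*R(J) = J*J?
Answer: -379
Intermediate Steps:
R(J) = J²/4 (R(J) = (J*J)/4 = J²/4)
S(-38, R(-4)) - 265 = -114 - 265 = -379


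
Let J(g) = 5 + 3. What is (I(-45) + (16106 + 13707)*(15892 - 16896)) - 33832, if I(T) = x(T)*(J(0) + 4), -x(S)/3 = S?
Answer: -29964464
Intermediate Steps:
x(S) = -3*S
J(g) = 8
I(T) = -36*T (I(T) = (-3*T)*(8 + 4) = -3*T*12 = -36*T)
(I(-45) + (16106 + 13707)*(15892 - 16896)) - 33832 = (-36*(-45) + (16106 + 13707)*(15892 - 16896)) - 33832 = (1620 + 29813*(-1004)) - 33832 = (1620 - 29932252) - 33832 = -29930632 - 33832 = -29964464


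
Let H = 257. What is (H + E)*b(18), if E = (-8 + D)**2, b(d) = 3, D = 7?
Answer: 774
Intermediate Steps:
E = 1 (E = (-8 + 7)**2 = (-1)**2 = 1)
(H + E)*b(18) = (257 + 1)*3 = 258*3 = 774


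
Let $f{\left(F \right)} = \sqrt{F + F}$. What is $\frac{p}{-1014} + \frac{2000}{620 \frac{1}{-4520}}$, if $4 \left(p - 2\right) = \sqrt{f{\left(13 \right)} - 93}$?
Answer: $- \frac{229164031}{15717} - \frac{i \sqrt{93 - \sqrt{26}}}{4056} \approx -14581.0 - 0.0023115 i$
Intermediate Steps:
$f{\left(F \right)} = \sqrt{2} \sqrt{F}$ ($f{\left(F \right)} = \sqrt{2 F} = \sqrt{2} \sqrt{F}$)
$p = 2 + \frac{\sqrt{-93 + \sqrt{26}}}{4}$ ($p = 2 + \frac{\sqrt{\sqrt{2} \sqrt{13} - 93}}{4} = 2 + \frac{\sqrt{\sqrt{26} - 93}}{4} = 2 + \frac{\sqrt{-93 + \sqrt{26}}}{4} \approx 2.0 + 2.3439 i$)
$\frac{p}{-1014} + \frac{2000}{620 \frac{1}{-4520}} = \frac{2 + \frac{\sqrt{-93 + \sqrt{26}}}{4}}{-1014} + \frac{2000}{620 \frac{1}{-4520}} = \left(2 + \frac{\sqrt{-93 + \sqrt{26}}}{4}\right) \left(- \frac{1}{1014}\right) + \frac{2000}{620 \left(- \frac{1}{4520}\right)} = \left(- \frac{1}{507} - \frac{\sqrt{-93 + \sqrt{26}}}{4056}\right) + \frac{2000}{- \frac{31}{226}} = \left(- \frac{1}{507} - \frac{\sqrt{-93 + \sqrt{26}}}{4056}\right) + 2000 \left(- \frac{226}{31}\right) = \left(- \frac{1}{507} - \frac{\sqrt{-93 + \sqrt{26}}}{4056}\right) - \frac{452000}{31} = - \frac{229164031}{15717} - \frac{\sqrt{-93 + \sqrt{26}}}{4056}$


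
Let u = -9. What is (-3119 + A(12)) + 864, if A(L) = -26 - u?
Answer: -2272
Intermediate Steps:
A(L) = -17 (A(L) = -26 - 1*(-9) = -26 + 9 = -17)
(-3119 + A(12)) + 864 = (-3119 - 17) + 864 = -3136 + 864 = -2272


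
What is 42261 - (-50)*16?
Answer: 43061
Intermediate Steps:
42261 - (-50)*16 = 42261 - 1*(-800) = 42261 + 800 = 43061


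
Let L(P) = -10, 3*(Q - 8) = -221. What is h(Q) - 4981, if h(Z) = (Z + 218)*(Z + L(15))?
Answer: -148568/9 ≈ -16508.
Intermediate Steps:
Q = -197/3 (Q = 8 + (1/3)*(-221) = 8 - 221/3 = -197/3 ≈ -65.667)
h(Z) = (-10 + Z)*(218 + Z) (h(Z) = (Z + 218)*(Z - 10) = (218 + Z)*(-10 + Z) = (-10 + Z)*(218 + Z))
h(Q) - 4981 = (-2180 + (-197/3)**2 + 208*(-197/3)) - 4981 = (-2180 + 38809/9 - 40976/3) - 4981 = -103739/9 - 4981 = -148568/9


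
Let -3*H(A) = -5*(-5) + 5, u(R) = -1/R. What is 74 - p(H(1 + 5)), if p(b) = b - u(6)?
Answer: 503/6 ≈ 83.833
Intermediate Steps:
H(A) = -10 (H(A) = -(-5*(-5) + 5)/3 = -(25 + 5)/3 = -1/3*30 = -10)
p(b) = 1/6 + b (p(b) = b - (-1)/6 = b - 1*(-1/6) = b + 1/6 = 1/6 + b)
74 - p(H(1 + 5)) = 74 - (1/6 - 10) = 74 - 1*(-59/6) = 74 + 59/6 = 503/6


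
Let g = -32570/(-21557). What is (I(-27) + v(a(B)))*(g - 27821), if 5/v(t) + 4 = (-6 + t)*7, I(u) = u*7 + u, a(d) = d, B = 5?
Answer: 1427896954987/237127 ≈ 6.0217e+6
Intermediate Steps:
g = 32570/21557 (g = -32570*(-1/21557) = 32570/21557 ≈ 1.5109)
I(u) = 8*u (I(u) = 7*u + u = 8*u)
v(t) = 5/(-46 + 7*t) (v(t) = 5/(-4 + (-6 + t)*7) = 5/(-4 + (-42 + 7*t)) = 5/(-46 + 7*t))
(I(-27) + v(a(B)))*(g - 27821) = (8*(-27) + 5/(-46 + 7*5))*(32570/21557 - 27821) = (-216 + 5/(-46 + 35))*(-599704727/21557) = (-216 + 5/(-11))*(-599704727/21557) = (-216 + 5*(-1/11))*(-599704727/21557) = (-216 - 5/11)*(-599704727/21557) = -2381/11*(-599704727/21557) = 1427896954987/237127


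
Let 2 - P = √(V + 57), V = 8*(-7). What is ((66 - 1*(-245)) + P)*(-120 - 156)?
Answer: -86112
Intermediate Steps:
V = -56
P = 1 (P = 2 - √(-56 + 57) = 2 - √1 = 2 - 1*1 = 2 - 1 = 1)
((66 - 1*(-245)) + P)*(-120 - 156) = ((66 - 1*(-245)) + 1)*(-120 - 156) = ((66 + 245) + 1)*(-276) = (311 + 1)*(-276) = 312*(-276) = -86112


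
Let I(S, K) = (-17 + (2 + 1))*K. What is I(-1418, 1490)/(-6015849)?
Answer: 2980/859407 ≈ 0.0034675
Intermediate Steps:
I(S, K) = -14*K (I(S, K) = (-17 + 3)*K = -14*K)
I(-1418, 1490)/(-6015849) = -14*1490/(-6015849) = -20860*(-1/6015849) = 2980/859407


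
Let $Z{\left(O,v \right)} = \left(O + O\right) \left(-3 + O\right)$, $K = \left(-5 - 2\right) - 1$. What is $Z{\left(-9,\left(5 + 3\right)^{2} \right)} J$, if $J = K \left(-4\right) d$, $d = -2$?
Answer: $-13824$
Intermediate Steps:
$K = -8$ ($K = -7 - 1 = -8$)
$Z{\left(O,v \right)} = 2 O \left(-3 + O\right)$
$J = -64$ ($J = \left(-8\right) \left(-4\right) \left(-2\right) = 32 \left(-2\right) = -64$)
$Z{\left(-9,\left(5 + 3\right)^{2} \right)} J = 2 \left(-9\right) \left(-3 - 9\right) \left(-64\right) = 2 \left(-9\right) \left(-12\right) \left(-64\right) = 216 \left(-64\right) = -13824$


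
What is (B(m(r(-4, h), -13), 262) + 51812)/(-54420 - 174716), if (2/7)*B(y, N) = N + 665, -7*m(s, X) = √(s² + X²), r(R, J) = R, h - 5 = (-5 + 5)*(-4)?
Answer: -110113/458272 ≈ -0.24028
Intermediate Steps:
h = 5 (h = 5 + (-5 + 5)*(-4) = 5 + 0*(-4) = 5 + 0 = 5)
m(s, X) = -√(X² + s²)/7 (m(s, X) = -√(s² + X²)/7 = -√(X² + s²)/7)
B(y, N) = 4655/2 + 7*N/2 (B(y, N) = 7*(N + 665)/2 = 7*(665 + N)/2 = 4655/2 + 7*N/2)
(B(m(r(-4, h), -13), 262) + 51812)/(-54420 - 174716) = ((4655/2 + (7/2)*262) + 51812)/(-54420 - 174716) = ((4655/2 + 917) + 51812)/(-229136) = (6489/2 + 51812)*(-1/229136) = (110113/2)*(-1/229136) = -110113/458272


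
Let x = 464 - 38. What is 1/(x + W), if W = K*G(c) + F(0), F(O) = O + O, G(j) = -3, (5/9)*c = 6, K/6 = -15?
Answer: 1/696 ≈ 0.0014368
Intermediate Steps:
K = -90 (K = 6*(-15) = -90)
c = 54/5 (c = (9/5)*6 = 54/5 ≈ 10.800)
F(O) = 2*O
x = 426
W = 270 (W = -90*(-3) + 2*0 = 270 + 0 = 270)
1/(x + W) = 1/(426 + 270) = 1/696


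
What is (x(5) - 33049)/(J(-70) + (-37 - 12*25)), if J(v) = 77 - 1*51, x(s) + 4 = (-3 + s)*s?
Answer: 33043/311 ≈ 106.25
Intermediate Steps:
x(s) = -4 + s*(-3 + s) (x(s) = -4 + (-3 + s)*s = -4 + s*(-3 + s))
J(v) = 26 (J(v) = 77 - 51 = 26)
(x(5) - 33049)/(J(-70) + (-37 - 12*25)) = ((-4 + 5**2 - 3*5) - 33049)/(26 + (-37 - 12*25)) = ((-4 + 25 - 15) - 33049)/(26 + (-37 - 300)) = (6 - 33049)/(26 - 337) = -33043/(-311) = -33043*(-1/311) = 33043/311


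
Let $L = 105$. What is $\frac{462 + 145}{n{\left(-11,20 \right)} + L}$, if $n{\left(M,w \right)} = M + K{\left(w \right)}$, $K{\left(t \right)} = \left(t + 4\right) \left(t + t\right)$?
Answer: $\frac{607}{1054} \approx 0.5759$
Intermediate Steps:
$K{\left(t \right)} = 2 t \left(4 + t\right)$ ($K{\left(t \right)} = \left(4 + t\right) 2 t = 2 t \left(4 + t\right)$)
$n{\left(M,w \right)} = M + 2 w \left(4 + w\right)$
$\frac{462 + 145}{n{\left(-11,20 \right)} + L} = \frac{462 + 145}{\left(-11 + 2 \cdot 20 \left(4 + 20\right)\right) + 105} = \frac{607}{\left(-11 + 2 \cdot 20 \cdot 24\right) + 105} = \frac{607}{\left(-11 + 960\right) + 105} = \frac{607}{949 + 105} = \frac{607}{1054}$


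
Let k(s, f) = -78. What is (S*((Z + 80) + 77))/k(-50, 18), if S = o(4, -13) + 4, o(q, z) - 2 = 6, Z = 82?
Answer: -478/13 ≈ -36.769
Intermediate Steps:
o(q, z) = 8 (o(q, z) = 2 + 6 = 8)
S = 12 (S = 8 + 4 = 12)
(S*((Z + 80) + 77))/k(-50, 18) = (12*((82 + 80) + 77))/(-78) = (12*(162 + 77))*(-1/78) = (12*239)*(-1/78) = 2868*(-1/78) = -478/13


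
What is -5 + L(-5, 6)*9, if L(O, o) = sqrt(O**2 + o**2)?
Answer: -5 + 9*sqrt(61) ≈ 65.292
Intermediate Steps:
-5 + L(-5, 6)*9 = -5 + sqrt((-5)**2 + 6**2)*9 = -5 + sqrt(25 + 36)*9 = -5 + sqrt(61)*9 = -5 + 9*sqrt(61)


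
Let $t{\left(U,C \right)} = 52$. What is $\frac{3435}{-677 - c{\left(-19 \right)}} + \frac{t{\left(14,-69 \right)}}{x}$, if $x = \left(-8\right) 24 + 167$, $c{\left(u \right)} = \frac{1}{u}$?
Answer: $- \frac{2300449}{321550} \approx -7.1543$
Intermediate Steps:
$x = -25$ ($x = -192 + 167 = -25$)
$\frac{3435}{-677 - c{\left(-19 \right)}} + \frac{t{\left(14,-69 \right)}}{x} = \frac{3435}{-677 - \frac{1}{-19}} + \frac{52}{-25} = \frac{3435}{-677 - - \frac{1}{19}} + 52 \left(- \frac{1}{25}\right) = \frac{3435}{-677 + \frac{1}{19}} - \frac{52}{25} = \frac{3435}{- \frac{12862}{19}} - \frac{52}{25} = 3435 \left(- \frac{19}{12862}\right) - \frac{52}{25} = - \frac{65265}{12862} - \frac{52}{25} = - \frac{2300449}{321550}$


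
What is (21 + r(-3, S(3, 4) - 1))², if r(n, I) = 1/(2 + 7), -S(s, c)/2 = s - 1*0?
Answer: 36100/81 ≈ 445.68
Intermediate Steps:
S(s, c) = -2*s (S(s, c) = -2*(s - 1*0) = -2*(s + 0) = -2*s)
r(n, I) = ⅑ (r(n, I) = 1/9 = ⅑)
(21 + r(-3, S(3, 4) - 1))² = (21 + ⅑)² = (190/9)² = 36100/81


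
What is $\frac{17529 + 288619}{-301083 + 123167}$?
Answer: $- \frac{76537}{44479} \approx -1.7207$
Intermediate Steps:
$\frac{17529 + 288619}{-301083 + 123167} = \frac{306148}{-177916} = 306148 \left(- \frac{1}{177916}\right) = - \frac{76537}{44479}$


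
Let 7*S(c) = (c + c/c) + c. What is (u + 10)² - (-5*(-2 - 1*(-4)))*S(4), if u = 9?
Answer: 2617/7 ≈ 373.86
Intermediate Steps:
S(c) = ⅐ + 2*c/7 (S(c) = ((c + c/c) + c)/7 = ((c + 1) + c)/7 = ((1 + c) + c)/7 = (1 + 2*c)/7 = ⅐ + 2*c/7)
(u + 10)² - (-5*(-2 - 1*(-4)))*S(4) = (9 + 10)² - (-5*(-2 - 1*(-4)))*(⅐ + (2/7)*4) = 19² - (-5*(-2 + 4))*(⅐ + 8/7) = 361 - (-5*2)*9/7 = 361 - (-10)*9/7 = 361 - 1*(-90/7) = 361 + 90/7 = 2617/7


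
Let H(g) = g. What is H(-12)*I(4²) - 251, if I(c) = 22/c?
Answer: -535/2 ≈ -267.50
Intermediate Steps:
H(-12)*I(4²) - 251 = -264/(4²) - 251 = -264/16 - 251 = -12*11/8 - 251 = -33/2 - 251 = -535/2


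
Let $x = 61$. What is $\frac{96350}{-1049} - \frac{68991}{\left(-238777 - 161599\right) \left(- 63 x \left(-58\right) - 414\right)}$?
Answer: $- \frac{2860813014692147}{31146786483840} \approx -91.849$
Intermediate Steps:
$\frac{96350}{-1049} - \frac{68991}{\left(-238777 - 161599\right) \left(- 63 x \left(-58\right) - 414\right)} = \frac{96350}{-1049} - \frac{68991}{\left(-238777 - 161599\right) \left(\left(-63\right) 61 \left(-58\right) - 414\right)} = 96350 \left(- \frac{1}{1049}\right) - \frac{68991}{\left(-400376\right) \left(\left(-3843\right) \left(-58\right) - 414\right)} = - \frac{96350}{1049} - \frac{68991}{\left(-400376\right) \left(222894 - 414\right)} = - \frac{96350}{1049} - \frac{68991}{\left(-400376\right) 222480} = - \frac{96350}{1049} - \frac{68991}{-89075652480} = - \frac{96350}{1049} - - \frac{22997}{29691884160} = - \frac{96350}{1049} + \frac{22997}{29691884160} = - \frac{2860813014692147}{31146786483840}$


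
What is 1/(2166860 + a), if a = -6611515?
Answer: -1/4444655 ≈ -2.2499e-7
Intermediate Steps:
1/(2166860 + a) = 1/(2166860 - 6611515) = 1/(-4444655) = -1/4444655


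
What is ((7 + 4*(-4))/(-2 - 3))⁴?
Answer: 6561/625 ≈ 10.498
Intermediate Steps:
((7 + 4*(-4))/(-2 - 3))⁴ = ((7 - 16)/(-5))⁴ = (-9*(-⅕))⁴ = (9/5)⁴ = 6561/625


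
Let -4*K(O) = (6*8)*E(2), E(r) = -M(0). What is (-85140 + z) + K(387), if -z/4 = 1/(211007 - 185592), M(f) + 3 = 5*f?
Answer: -2164748044/25415 ≈ -85176.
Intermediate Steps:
M(f) = -3 + 5*f
E(r) = 3 (E(r) = -(-3 + 5*0) = -(-3 + 0) = -1*(-3) = 3)
z = -4/25415 (z = -4/(211007 - 185592) = -4/25415 ≈ -0.00015739)
K(O) = -36 (K(O) = -6*8*3/4 = -12*3 = -1/4*144 = -36)
(-85140 + z) + K(387) = (-85140 - 4/25415) - 36 = -2163833104/25415 - 36 = -2164748044/25415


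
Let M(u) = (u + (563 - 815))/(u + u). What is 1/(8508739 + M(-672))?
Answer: 16/136139835 ≈ 1.1753e-7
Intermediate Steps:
M(u) = (-252 + u)/(2*u) (M(u) = (u - 252)/((2*u)) = (-252 + u)*(1/(2*u)) = (-252 + u)/(2*u))
1/(8508739 + M(-672)) = 1/(8508739 + (1/2)*(-252 - 672)/(-672)) = 1/(8508739 + (1/2)*(-1/672)*(-924)) = 1/(8508739 + 11/16) = 1/(136139835/16) = 16/136139835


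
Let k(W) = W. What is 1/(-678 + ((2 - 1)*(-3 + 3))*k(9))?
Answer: -1/678 ≈ -0.0014749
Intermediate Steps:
1/(-678 + ((2 - 1)*(-3 + 3))*k(9)) = 1/(-678 + ((2 - 1)*(-3 + 3))*9) = 1/(-678 + (1*0)*9) = 1/(-678 + 0*9) = 1/(-678 + 0) = 1/(-678) = -1/678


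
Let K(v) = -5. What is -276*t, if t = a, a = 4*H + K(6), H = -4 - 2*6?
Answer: 19044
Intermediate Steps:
H = -16 (H = -4 - 12 = -16)
a = -69 (a = 4*(-16) - 5 = -64 - 5 = -69)
t = -69
-276*t = -276*(-69) = 19044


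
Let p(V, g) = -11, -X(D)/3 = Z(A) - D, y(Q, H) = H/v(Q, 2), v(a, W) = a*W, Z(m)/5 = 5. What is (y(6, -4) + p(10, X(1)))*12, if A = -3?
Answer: -136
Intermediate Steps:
Z(m) = 25 (Z(m) = 5*5 = 25)
v(a, W) = W*a
y(Q, H) = H/(2*Q) (y(Q, H) = H/((2*Q)) = H*(1/(2*Q)) = H/(2*Q))
X(D) = -75 + 3*D (X(D) = -3*(25 - D) = -75 + 3*D)
(y(6, -4) + p(10, X(1)))*12 = ((1/2)*(-4)/6 - 11)*12 = ((1/2)*(-4)*(1/6) - 11)*12 = (-1/3 - 11)*12 = -34/3*12 = -136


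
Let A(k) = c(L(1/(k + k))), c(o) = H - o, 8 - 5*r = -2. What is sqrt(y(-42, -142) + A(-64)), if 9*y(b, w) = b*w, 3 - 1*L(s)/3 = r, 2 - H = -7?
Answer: sqrt(6018)/3 ≈ 25.859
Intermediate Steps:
H = 9 (H = 2 - 1*(-7) = 2 + 7 = 9)
r = 2 (r = 8/5 - 1/5*(-2) = 8/5 + 2/5 = 2)
L(s) = 3 (L(s) = 9 - 3*2 = 9 - 6 = 3)
c(o) = 9 - o
A(k) = 6 (A(k) = 9 - 1*3 = 9 - 3 = 6)
y(b, w) = b*w/9 (y(b, w) = (b*w)/9 = b*w/9)
sqrt(y(-42, -142) + A(-64)) = sqrt((1/9)*(-42)*(-142) + 6) = sqrt(1988/3 + 6) = sqrt(2006/3) = sqrt(6018)/3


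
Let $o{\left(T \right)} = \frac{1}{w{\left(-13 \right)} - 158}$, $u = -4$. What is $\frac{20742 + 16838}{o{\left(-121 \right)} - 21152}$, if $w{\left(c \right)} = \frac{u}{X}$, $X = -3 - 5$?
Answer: $- \frac{5918850}{3331441} \approx -1.7767$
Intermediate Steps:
$X = -8$
$w{\left(c \right)} = \frac{1}{2}$ ($w{\left(c \right)} = - \frac{4}{-8} = \left(-4\right) \left(- \frac{1}{8}\right) = \frac{1}{2}$)
$o{\left(T \right)} = - \frac{2}{315}$ ($o{\left(T \right)} = \frac{1}{\frac{1}{2} - 158} = \frac{1}{- \frac{315}{2}} = - \frac{2}{315}$)
$\frac{20742 + 16838}{o{\left(-121 \right)} - 21152} = \frac{20742 + 16838}{- \frac{2}{315} - 21152} = \frac{37580}{- \frac{6662882}{315}} = 37580 \left(- \frac{315}{6662882}\right) = - \frac{5918850}{3331441}$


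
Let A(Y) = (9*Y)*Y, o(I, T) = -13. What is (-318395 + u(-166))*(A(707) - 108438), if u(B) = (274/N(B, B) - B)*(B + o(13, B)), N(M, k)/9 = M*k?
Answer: -63169514013016141/41334 ≈ -1.5283e+12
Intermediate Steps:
N(M, k) = 9*M*k (N(M, k) = 9*(M*k) = 9*M*k)
A(Y) = 9*Y**2
u(B) = (-13 + B)*(-B + 274/(9*B**2)) (u(B) = (274/((9*B*B)) - B)*(B - 13) = (274/((9*B**2)) - B)*(-13 + B) = (274*(1/(9*B**2)) - B)*(-13 + B) = (274/(9*B**2) - B)*(-13 + B) = (-B + 274/(9*B**2))*(-13 + B) = (-13 + B)*(-B + 274/(9*B**2)))
(-318395 + u(-166))*(A(707) - 108438) = (-318395 + (1/9)*(-3562 + 274*(-166) + 9*(-166)**3*(13 - 1*(-166)))/(-166)**2)*(9*707**2 - 108438) = (-318395 + (1/9)*(1/27556)*(-3562 - 45484 + 9*(-4574296)*(13 + 166)))*(9*499849 - 108438) = (-318395 + (1/9)*(1/27556)*(-3562 - 45484 + 9*(-4574296)*179))*(4498641 - 108438) = (-318395 + (1/9)*(1/27556)*(-3562 - 45484 - 7369190856))*4390203 = (-318395 + (1/9)*(1/27556)*(-7369239902))*4390203 = (-318395 - 3684619951/124002)*4390203 = -43166236741/124002*4390203 = -63169514013016141/41334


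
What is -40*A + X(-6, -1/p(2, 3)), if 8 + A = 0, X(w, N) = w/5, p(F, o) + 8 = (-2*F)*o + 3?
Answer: 1594/5 ≈ 318.80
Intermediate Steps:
p(F, o) = -5 - 2*F*o (p(F, o) = -8 + ((-2*F)*o + 3) = -8 + (-2*F*o + 3) = -8 + (3 - 2*F*o) = -5 - 2*F*o)
X(w, N) = w/5 (X(w, N) = w*(⅕) = w/5)
A = -8 (A = -8 + 0 = -8)
-40*A + X(-6, -1/p(2, 3)) = -40*(-8) + (⅕)*(-6) = 320 - 6/5 = 1594/5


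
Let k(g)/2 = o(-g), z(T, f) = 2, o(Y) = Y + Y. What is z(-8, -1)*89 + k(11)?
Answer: 134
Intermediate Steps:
o(Y) = 2*Y
k(g) = -4*g (k(g) = 2*(2*(-g)) = 2*(-2*g) = -4*g)
z(-8, -1)*89 + k(11) = 2*89 - 4*11 = 178 - 44 = 134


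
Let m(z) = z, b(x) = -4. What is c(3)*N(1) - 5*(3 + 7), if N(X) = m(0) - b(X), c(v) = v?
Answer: -38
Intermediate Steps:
N(X) = 4 (N(X) = 0 - 1*(-4) = 0 + 4 = 4)
c(3)*N(1) - 5*(3 + 7) = 3*4 - 5*(3 + 7) = 12 - 5*10 = 12 - 50 = -38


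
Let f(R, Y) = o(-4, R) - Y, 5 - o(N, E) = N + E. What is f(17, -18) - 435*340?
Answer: -147890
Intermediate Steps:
o(N, E) = 5 - E - N (o(N, E) = 5 - (N + E) = 5 - (E + N) = 5 + (-E - N) = 5 - E - N)
f(R, Y) = 9 - R - Y (f(R, Y) = (5 - R - 1*(-4)) - Y = (5 - R + 4) - Y = (9 - R) - Y = 9 - R - Y)
f(17, -18) - 435*340 = (9 - 1*17 - 1*(-18)) - 435*340 = (9 - 17 + 18) - 147900 = 10 - 147900 = -147890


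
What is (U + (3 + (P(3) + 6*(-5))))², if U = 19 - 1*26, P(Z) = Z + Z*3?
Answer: 484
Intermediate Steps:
P(Z) = 4*Z (P(Z) = Z + 3*Z = 4*Z)
U = -7 (U = 19 - 26 = -7)
(U + (3 + (P(3) + 6*(-5))))² = (-7 + (3 + (4*3 + 6*(-5))))² = (-7 + (3 + (12 - 30)))² = (-7 + (3 - 18))² = (-7 - 15)² = (-22)² = 484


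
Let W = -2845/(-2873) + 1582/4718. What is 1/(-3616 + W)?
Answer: -968201/3499731402 ≈ -0.00027665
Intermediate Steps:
W = 1283414/968201 (W = -2845*(-1/2873) + 1582*(1/4718) = 2845/2873 + 113/337 = 1283414/968201 ≈ 1.3256)
1/(-3616 + W) = 1/(-3616 + 1283414/968201) = 1/(-3499731402/968201) = -968201/3499731402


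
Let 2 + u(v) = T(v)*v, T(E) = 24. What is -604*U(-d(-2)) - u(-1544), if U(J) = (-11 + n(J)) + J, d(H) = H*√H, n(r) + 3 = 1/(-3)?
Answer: 137146/3 - 1208*I*√2 ≈ 45715.0 - 1708.4*I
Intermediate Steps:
n(r) = -10/3 (n(r) = -3 + 1/(-3) = -3 - ⅓ = -10/3)
d(H) = H^(3/2)
u(v) = -2 + 24*v
U(J) = -43/3 + J (U(J) = (-11 - 10/3) + J = -43/3 + J)
-604*U(-d(-2)) - u(-1544) = -604*(-43/3 - (-2)^(3/2)) - (-2 + 24*(-1544)) = -604*(-43/3 - (-2)*I*√2) - (-2 - 37056) = -604*(-43/3 + 2*I*√2) - 1*(-37058) = (25972/3 - 1208*I*√2) + 37058 = 137146/3 - 1208*I*√2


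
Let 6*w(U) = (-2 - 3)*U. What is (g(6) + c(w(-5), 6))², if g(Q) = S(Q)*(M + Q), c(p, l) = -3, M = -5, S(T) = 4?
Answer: 1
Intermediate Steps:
w(U) = -5*U/6 (w(U) = ((-2 - 3)*U)/6 = (-5*U)/6 = -5*U/6)
g(Q) = -20 + 4*Q (g(Q) = 4*(-5 + Q) = -20 + 4*Q)
(g(6) + c(w(-5), 6))² = ((-20 + 4*6) - 3)² = ((-20 + 24) - 3)² = (4 - 3)² = 1² = 1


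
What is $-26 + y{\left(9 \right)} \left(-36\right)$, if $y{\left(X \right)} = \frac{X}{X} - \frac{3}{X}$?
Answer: $-50$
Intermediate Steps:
$y{\left(X \right)} = 1 - \frac{3}{X}$
$-26 + y{\left(9 \right)} \left(-36\right) = -26 + \frac{-3 + 9}{9} \left(-36\right) = -26 + \frac{1}{9} \cdot 6 \left(-36\right) = -26 + \frac{2}{3} \left(-36\right) = -26 - 24 = -50$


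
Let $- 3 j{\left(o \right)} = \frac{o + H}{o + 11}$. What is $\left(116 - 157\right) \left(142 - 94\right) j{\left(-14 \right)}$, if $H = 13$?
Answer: $\frac{656}{3} \approx 218.67$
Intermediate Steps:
$j{\left(o \right)} = - \frac{13 + o}{3 \left(11 + o\right)}$ ($j{\left(o \right)} = - \frac{\left(o + 13\right) \frac{1}{o + 11}}{3} = - \frac{\left(13 + o\right) \frac{1}{11 + o}}{3} = - \frac{\frac{1}{11 + o} \left(13 + o\right)}{3} = - \frac{13 + o}{3 \left(11 + o\right)}$)
$\left(116 - 157\right) \left(142 - 94\right) j{\left(-14 \right)} = \left(116 - 157\right) \left(142 - 94\right) \frac{-13 - -14}{3 \left(11 - 14\right)} = \left(-41\right) 48 \frac{-13 + 14}{3 \left(-3\right)} = - 1968 \cdot \frac{1}{3} \left(- \frac{1}{3}\right) 1 = \left(-1968\right) \left(- \frac{1}{9}\right) = \frac{656}{3}$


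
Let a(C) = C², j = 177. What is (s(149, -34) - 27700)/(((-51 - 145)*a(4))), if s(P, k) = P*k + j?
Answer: 32589/3136 ≈ 10.392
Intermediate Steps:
s(P, k) = 177 + P*k (s(P, k) = P*k + 177 = 177 + P*k)
(s(149, -34) - 27700)/(((-51 - 145)*a(4))) = ((177 + 149*(-34)) - 27700)/(((-51 - 145)*4²)) = ((177 - 5066) - 27700)/((-196*16)) = (-4889 - 27700)/(-3136) = -32589*(-1/3136) = 32589/3136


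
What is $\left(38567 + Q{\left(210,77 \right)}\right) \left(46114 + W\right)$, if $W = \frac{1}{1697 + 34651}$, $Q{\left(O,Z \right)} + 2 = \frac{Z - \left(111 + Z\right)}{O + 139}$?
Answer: $\frac{3759908233688467}{2114242} \approx 1.7784 \cdot 10^{9}$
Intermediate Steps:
$Q{\left(O,Z \right)} = -2 - \frac{111}{139 + O}$ ($Q{\left(O,Z \right)} = -2 + \frac{Z - \left(111 + Z\right)}{O + 139} = -2 - \frac{111}{139 + O}$)
$W = \frac{1}{36348} \approx 2.7512 \cdot 10^{-5}$
$\left(38567 + Q{\left(210,77 \right)}\right) \left(46114 + W\right) = \left(38567 + \frac{-389 - 420}{139 + 210}\right) \left(46114 + \frac{1}{36348}\right) = \left(38567 + \frac{-389 - 420}{349}\right) \frac{1676151673}{36348} = \left(38567 + \frac{1}{349} \left(-809\right)\right) \frac{1676151673}{36348} = \left(38567 - \frac{809}{349}\right) \frac{1676151673}{36348} = \frac{13459074}{349} \cdot \frac{1676151673}{36348} = \frac{3759908233688467}{2114242}$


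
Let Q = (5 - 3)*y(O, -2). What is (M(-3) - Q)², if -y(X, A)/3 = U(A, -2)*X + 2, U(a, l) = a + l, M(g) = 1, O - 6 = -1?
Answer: 11449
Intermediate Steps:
O = 5 (O = 6 - 1 = 5)
y(X, A) = -6 - 3*X*(-2 + A) (y(X, A) = -3*((A - 2)*X + 2) = -3*((-2 + A)*X + 2) = -3*(X*(-2 + A) + 2) = -3*(2 + X*(-2 + A)) = -6 - 3*X*(-2 + A))
Q = 108 (Q = (5 - 3)*(-6 - 3*5*(-2 - 2)) = 2*(-6 - 3*5*(-4)) = 2*(-6 + 60) = 2*54 = 108)
(M(-3) - Q)² = (1 - 1*108)² = (1 - 108)² = (-107)² = 11449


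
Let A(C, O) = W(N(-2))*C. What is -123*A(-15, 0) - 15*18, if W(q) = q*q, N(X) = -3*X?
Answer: 66150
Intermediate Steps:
W(q) = q²
A(C, O) = 36*C (A(C, O) = (-3*(-2))²*C = 6²*C = 36*C)
-123*A(-15, 0) - 15*18 = -4428*(-15) - 15*18 = -123*(-540) - 270 = 66420 - 270 = 66150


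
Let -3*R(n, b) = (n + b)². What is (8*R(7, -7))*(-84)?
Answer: 0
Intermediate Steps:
R(n, b) = -(b + n)²/3 (R(n, b) = -(n + b)²/3 = -(b + n)²/3)
(8*R(7, -7))*(-84) = (8*(-(-7 + 7)²/3))*(-84) = (8*(-⅓*0²))*(-84) = (8*(-⅓*0))*(-84) = (8*0)*(-84) = 0*(-84) = 0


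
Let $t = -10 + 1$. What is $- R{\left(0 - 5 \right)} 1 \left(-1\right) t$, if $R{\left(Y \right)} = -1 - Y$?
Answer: $-36$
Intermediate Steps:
$t = -9$
$- R{\left(0 - 5 \right)} 1 \left(-1\right) t = - \left(-1 - \left(0 - 5\right)\right) 1 \left(-1\right) \left(-9\right) = - \left(-1 - -5\right) \left(-1\right) \left(-9\right) = - \left(-1 + 5\right) \left(-1\right) \left(-9\right) = - 4 \left(-1\right) \left(-9\right) = - \left(-4\right) \left(-9\right) = \left(-1\right) 36 = -36$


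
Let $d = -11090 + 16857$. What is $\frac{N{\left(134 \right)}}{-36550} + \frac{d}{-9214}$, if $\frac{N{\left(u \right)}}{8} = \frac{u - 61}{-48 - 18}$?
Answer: $- \frac{204505193}{326866650} \approx -0.62565$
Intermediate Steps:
$d = 5767$
$N{\left(u \right)} = \frac{244}{33} - \frac{4 u}{33}$ ($N{\left(u \right)} = 8 \frac{u - 61}{-48 - 18} = 8 \frac{-61 + u}{-66} = 8 \left(-61 + u\right) \left(- \frac{1}{66}\right) = 8 \left(\frac{61}{66} - \frac{u}{66}\right) = \frac{244}{33} - \frac{4 u}{33}$)
$\frac{N{\left(134 \right)}}{-36550} + \frac{d}{-9214} = \frac{\frac{244}{33} - \frac{536}{33}}{-36550} + \frac{5767}{-9214} = \left(\frac{244}{33} - \frac{536}{33}\right) \left(- \frac{1}{36550}\right) + 5767 \left(- \frac{1}{9214}\right) = \left(- \frac{292}{33}\right) \left(- \frac{1}{36550}\right) - \frac{5767}{9214} = \frac{146}{603075} - \frac{5767}{9214} = - \frac{204505193}{326866650}$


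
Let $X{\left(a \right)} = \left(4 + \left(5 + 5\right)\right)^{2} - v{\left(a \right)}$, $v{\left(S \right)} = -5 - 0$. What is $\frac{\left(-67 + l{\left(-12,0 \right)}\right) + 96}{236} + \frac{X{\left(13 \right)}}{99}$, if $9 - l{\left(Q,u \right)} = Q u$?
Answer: $\frac{8533}{3894} \approx 2.1913$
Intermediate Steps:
$v{\left(S \right)} = -5$ ($v{\left(S \right)} = -5 + 0 = -5$)
$X{\left(a \right)} = 201$ ($X{\left(a \right)} = \left(4 + \left(5 + 5\right)\right)^{2} - -5 = \left(4 + 10\right)^{2} + 5 = 14^{2} + 5 = 196 + 5 = 201$)
$l{\left(Q,u \right)} = 9 - Q u$
$\frac{\left(-67 + l{\left(-12,0 \right)}\right) + 96}{236} + \frac{X{\left(13 \right)}}{99} = \frac{\left(-67 + \left(9 - \left(-12\right) 0\right)\right) + 96}{236} + \frac{201}{99} = \left(\left(-67 + \left(9 + 0\right)\right) + 96\right) \frac{1}{236} + 201 \cdot \frac{1}{99} = \left(\left(-67 + 9\right) + 96\right) \frac{1}{236} + \frac{67}{33} = \left(-58 + 96\right) \frac{1}{236} + \frac{67}{33} = 38 \cdot \frac{1}{236} + \frac{67}{33} = \frac{19}{118} + \frac{67}{33} = \frac{8533}{3894}$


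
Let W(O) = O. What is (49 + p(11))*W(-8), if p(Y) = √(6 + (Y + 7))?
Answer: -392 - 16*√6 ≈ -431.19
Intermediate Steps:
p(Y) = √(13 + Y) (p(Y) = √(6 + (7 + Y)) = √(13 + Y))
(49 + p(11))*W(-8) = (49 + √(13 + 11))*(-8) = (49 + √24)*(-8) = (49 + 2*√6)*(-8) = -392 - 16*√6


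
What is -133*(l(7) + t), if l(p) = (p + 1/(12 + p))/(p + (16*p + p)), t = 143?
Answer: -171238/9 ≈ -19026.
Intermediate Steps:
l(p) = (p + 1/(12 + p))/(18*p) (l(p) = (p + 1/(12 + p))/(p + 17*p) = (p + 1/(12 + p))/((18*p)) = (p + 1/(12 + p))*(1/(18*p)) = (p + 1/(12 + p))/(18*p))
-133*(l(7) + t) = -133*((1/18)*(1 + 7**2 + 12*7)/(7*(12 + 7)) + 143) = -133*((1/18)*(1/7)*(1 + 49 + 84)/19 + 143) = -133*((1/18)*(1/7)*(1/19)*134 + 143) = -133*(67/1197 + 143) = -133*171238/1197 = -171238/9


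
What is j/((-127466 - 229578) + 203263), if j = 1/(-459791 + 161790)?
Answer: 1/45826891781 ≈ 2.1821e-11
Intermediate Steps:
j = -1/298001 (j = 1/(-298001) = -1/298001 ≈ -3.3557e-6)
j/((-127466 - 229578) + 203263) = -1/(298001*((-127466 - 229578) + 203263)) = -1/(298001*(-357044 + 203263)) = -1/298001/(-153781) = -1/298001*(-1/153781) = 1/45826891781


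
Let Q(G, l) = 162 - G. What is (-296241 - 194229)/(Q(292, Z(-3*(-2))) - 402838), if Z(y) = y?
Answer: 245235/201484 ≈ 1.2171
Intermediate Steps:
(-296241 - 194229)/(Q(292, Z(-3*(-2))) - 402838) = (-296241 - 194229)/((162 - 1*292) - 402838) = -490470/((162 - 292) - 402838) = -490470/(-130 - 402838) = -490470/(-402968) = -490470*(-1/402968) = 245235/201484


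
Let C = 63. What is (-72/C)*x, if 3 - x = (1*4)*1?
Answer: 8/7 ≈ 1.1429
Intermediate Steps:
x = -1 (x = 3 - 1*4 = 3 - 4 = -1)
(-72/C)*x = -72/63*(-1) = -72*1/63*(-1) = -8/7*(-1) = 8/7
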